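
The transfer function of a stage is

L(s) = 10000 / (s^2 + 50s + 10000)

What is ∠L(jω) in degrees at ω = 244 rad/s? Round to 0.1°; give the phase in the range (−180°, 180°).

At s = jω = j244:
quadratic: (j244)² + 50·j244 + 10000 = -49536 + j12200 → |·| ≈ 51016, ∠ ≈ 166.16°
∠L = 0.00° − 166.16° = -166.16°

-166.2°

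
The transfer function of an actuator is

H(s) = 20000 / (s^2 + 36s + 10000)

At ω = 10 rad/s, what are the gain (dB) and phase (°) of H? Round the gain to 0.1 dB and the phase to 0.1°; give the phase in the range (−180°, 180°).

6.1 dB, -2.1°

At s = jω = j10:
quadratic: (j10)² + 36·j10 + 10000 = 9900 + j360 → |·| ≈ 9906.5, ∠ ≈ 2.08°
|H| = 20000 / 9906.5 ≈ 2.0189
Gain = 20 log₁₀(2.0189) ≈ 6.10 dB
∠H = 0.00° − 2.08° = -2.08°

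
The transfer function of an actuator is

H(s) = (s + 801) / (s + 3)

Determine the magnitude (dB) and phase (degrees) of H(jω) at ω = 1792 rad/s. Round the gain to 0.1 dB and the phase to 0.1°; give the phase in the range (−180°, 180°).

Substitute s = j1792:
Numerator: (j1792) + 801 = 801 + j1792
Denominator: (j1792) + 3 = 3 + j1792
|N| = √(801² + 1792²) ≈ 1962.9, ∠N ≈ 65.92°
|D| = √(3² + 1792²) ≈ 1792, ∠D ≈ 89.90°
|H| = 1962.9 / 1792 ≈ 1.0954
Gain = 20 log₁₀(1.0954) ≈ 0.79 dB
∠H = 65.92° − 89.90° = -23.98°

0.8 dB, -24.0°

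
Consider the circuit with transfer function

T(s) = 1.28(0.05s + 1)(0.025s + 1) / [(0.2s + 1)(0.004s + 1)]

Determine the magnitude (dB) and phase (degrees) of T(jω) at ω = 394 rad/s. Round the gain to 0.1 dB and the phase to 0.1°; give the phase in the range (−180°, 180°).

At ω = 394 rad/s:
zero (1 + j394·0.05) = 1 + j19.7 → |·| ≈ 19.725, ∠ ≈ 87.09°
zero (1 + j394·0.025) = 1 + j9.85 → |·| ≈ 9.9006, ∠ ≈ 84.20°
pole (1 + j394·0.2) = 1 + j78.8 → |·| ≈ 78.806, ∠ ≈ 89.27°
pole (1 + j394·0.004) = 1 + j1.576 → |·| ≈ 1.8665, ∠ ≈ 57.60°
|T| = 1.28 · 19.725 · 9.9006 / (78.806 · 1.8665) ≈ 1.6994
Gain = 20 log₁₀(1.6994) ≈ 4.61 dB
∠T = (87.09° + 84.20°) − (89.27° + 57.60°) = 24.42°

4.6 dB, 24.4°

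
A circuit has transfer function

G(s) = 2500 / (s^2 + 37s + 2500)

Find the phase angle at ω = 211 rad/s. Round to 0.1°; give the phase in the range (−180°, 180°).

-169.5°

At s = jω = j211:
quadratic: (j211)² + 37·j211 + 2500 = -42021 + j7807 → |·| ≈ 42740, ∠ ≈ 169.48°
∠G = 0.00° − 169.48° = -169.48°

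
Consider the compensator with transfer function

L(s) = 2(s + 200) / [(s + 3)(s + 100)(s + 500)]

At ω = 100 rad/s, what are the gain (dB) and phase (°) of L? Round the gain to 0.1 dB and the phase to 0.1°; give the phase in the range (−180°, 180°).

-84.2 dB, -118.0°

At s = jω = j100:
zero (s+200): 200 + j100 → |·| = √(200²+100²) = √50000 ≈ 223.61, ∠ = arctan(100/200) ≈ 26.57°
pole (s+3): 3 + j100 → |·| = √(3²+100²) = √10009 ≈ 100.04, ∠ = arctan(100/3) ≈ 88.28°
pole (s+100): 100 + j100 → |·| = √(100²+100²) = √20000 ≈ 141.42, ∠ = arctan(100/100) ≈ 45.00°
pole (s+500): 500 + j100 → |·| = √(500²+100²) = √260000 ≈ 509.9, ∠ = arctan(100/500) ≈ 11.31°
|L| = 2 · 223.61 / 7.2139e+06 ≈ 6.1994e-05
Gain = 20 log₁₀(6.1994e-05) ≈ -84.15 dB
∠L = 26.57° − 144.59° = -118.02°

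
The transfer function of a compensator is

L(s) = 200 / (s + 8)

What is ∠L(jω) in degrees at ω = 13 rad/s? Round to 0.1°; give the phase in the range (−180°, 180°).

-58.4°

Substitute s = j13:
Numerator: 200 = 200 + j0
Denominator: (j13) + 8 = 8 + j13
|N| = √(200² + 0²) ≈ 200, ∠N ≈ 0.00°
|D| = √(8² + 13²) ≈ 15.264, ∠D ≈ 58.39°
∠L = 0.00° − 58.39° = -58.39°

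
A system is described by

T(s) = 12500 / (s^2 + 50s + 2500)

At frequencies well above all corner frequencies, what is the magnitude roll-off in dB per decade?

Each pole contributes −20 dB/decade at high frequency; each zero contributes +20 dB/decade.
Net: 0 zero(s) − 2 pole(s) → -40 dB/decade.

-40 dB/decade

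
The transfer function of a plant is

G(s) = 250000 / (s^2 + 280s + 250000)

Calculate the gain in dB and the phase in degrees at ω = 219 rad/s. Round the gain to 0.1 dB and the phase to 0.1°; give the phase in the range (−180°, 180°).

At s = jω = j219:
quadratic: (j219)² + 280·j219 + 250000 = 202039 + j61320 → |·| ≈ 2.1114e+05, ∠ ≈ 16.88°
|G| = 250000 / 2.1114e+05 ≈ 1.184
Gain = 20 log₁₀(1.184) ≈ 1.47 dB
∠G = 0.00° − 16.88° = -16.88°

1.5 dB, -16.9°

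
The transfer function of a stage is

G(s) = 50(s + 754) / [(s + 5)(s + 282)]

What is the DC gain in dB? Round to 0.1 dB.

28.5 dB

G(0) = 50·754 / (5·282) ≈ 26.738
20 log₁₀(26.738) ≈ 28.54 dB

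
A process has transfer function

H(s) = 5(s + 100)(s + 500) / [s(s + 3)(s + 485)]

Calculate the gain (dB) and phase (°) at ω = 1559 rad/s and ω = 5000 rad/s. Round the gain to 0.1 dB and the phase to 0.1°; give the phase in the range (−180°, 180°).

At s = jω = j1559:
zero (s+100): 100 + j1559 → |·| = √(100²+1559²) = √2440481 ≈ 1562.2, ∠ = arctan(1559/100) ≈ 86.33°
zero (s+500): 500 + j1559 → |·| = √(500²+1559²) = √2680481 ≈ 1637.2, ∠ = arctan(1559/500) ≈ 72.22°
pole (s+3): 3 + j1559 → |·| = √(3²+1559²) = √2430490 ≈ 1559, ∠ = arctan(1559/3) ≈ 89.89°
pole (s+485): 485 + j1559 → |·| = √(485²+1559²) = √2665706 ≈ 1632.7, ∠ = arctan(1559/485) ≈ 72.72°
pole at origin: |s| = 1559, ∠ = 90.00° (in denominator)
|H| = 5 · 2.5576e+06 / 3.9682e+09 ≈ 0.0032226
Gain = 20 log₁₀(0.0032226) ≈ -49.84 dB
∠H = 158.55° − 252.61° = -94.06°

At s = jω = j5000:
zero (s+100): 100 + j5000 → |·| = √(100²+5000²) = √25010000 ≈ 5001, ∠ = arctan(5000/100) ≈ 88.85°
zero (s+500): 500 + j5000 → |·| = √(500²+5000²) = √25250000 ≈ 5024.9, ∠ = arctan(5000/500) ≈ 84.29°
pole (s+3): 3 + j5000 → |·| = √(3²+5000²) = √25000009 ≈ 5000, ∠ = arctan(5000/3) ≈ 89.97°
pole (s+485): 485 + j5000 → |·| = √(485²+5000²) = √25235225 ≈ 5023.5, ∠ = arctan(5000/485) ≈ 84.46°
pole at origin: |s| = 5000, ∠ = 90.00° (in denominator)
|H| = 5 · 2.513e+07 / 1.2559e+11 ≈ 0.0010005
Gain = 20 log₁₀(0.0010005) ≈ -60.00 dB
∠H = 173.14° − 264.43° = -91.29°

ω = 1559: -49.8 dB, -94.1°; ω = 5000: -60.0 dB, -91.3°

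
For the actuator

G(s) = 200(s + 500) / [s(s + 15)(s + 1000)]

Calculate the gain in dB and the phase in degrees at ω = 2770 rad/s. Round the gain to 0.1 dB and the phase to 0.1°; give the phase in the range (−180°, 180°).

At s = jω = j2770:
zero (s+500): 500 + j2770 → |·| = √(500²+2770²) = √7922900 ≈ 2814.8, ∠ = arctan(2770/500) ≈ 79.77°
pole (s+15): 15 + j2770 → |·| = √(15²+2770²) = √7673125 ≈ 2770, ∠ = arctan(2770/15) ≈ 89.69°
pole (s+1000): 1000 + j2770 → |·| = √(1000²+2770²) = √8672900 ≈ 2945, ∠ = arctan(2770/1000) ≈ 70.15°
pole at origin: |s| = 2770, ∠ = 90.00° (in denominator)
|G| = 200 · 2814.8 / 2.2597e+10 ≈ 2.4913e-05
Gain = 20 log₁₀(2.4913e-05) ≈ -92.07 dB
∠G = 79.77° − 249.84° = -170.07°

-92.1 dB, -170.1°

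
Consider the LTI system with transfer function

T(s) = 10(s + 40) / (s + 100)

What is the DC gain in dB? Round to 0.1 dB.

T(0) = 10·40 / (100) = 4
20 log₁₀(4) ≈ 12.04 dB

12.0 dB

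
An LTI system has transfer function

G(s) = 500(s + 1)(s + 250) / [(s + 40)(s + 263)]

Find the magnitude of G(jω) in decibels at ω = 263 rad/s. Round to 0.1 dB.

53.7 dB

At s = jω = j263:
zero (s+1): 1 + j263 → |·| = √(1²+263²) = √69170 ≈ 263, ∠ = arctan(263/1) ≈ 89.78°
zero (s+250): 250 + j263 → |·| = √(250²+263²) = √131669 ≈ 362.86, ∠ = arctan(263/250) ≈ 46.45°
pole (s+40): 40 + j263 → |·| = √(40²+263²) = √70769 ≈ 266.02, ∠ = arctan(263/40) ≈ 81.35°
pole (s+263): 263 + j263 → |·| = √(263²+263²) = √138338 ≈ 371.94, ∠ = arctan(263/263) ≈ 45.00°
|G| = 500 · 95432 / 98943 ≈ 482.26
Gain = 20 log₁₀(482.26) ≈ 53.67 dB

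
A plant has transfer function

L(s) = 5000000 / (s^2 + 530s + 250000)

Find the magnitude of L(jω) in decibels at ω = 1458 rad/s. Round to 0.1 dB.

7.8 dB

At s = jω = j1458:
quadratic: (j1458)² + 530·j1458 + 250000 = -1875764 + j772740 → |·| ≈ 2.0287e+06, ∠ ≈ 157.61°
|L| = 5000000 / 2.0287e+06 ≈ 2.4646
Gain = 20 log₁₀(2.4646) ≈ 7.83 dB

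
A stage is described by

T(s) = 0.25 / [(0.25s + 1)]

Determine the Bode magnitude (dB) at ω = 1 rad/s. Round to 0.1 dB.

At ω = 1 rad/s:
pole (1 + j1·0.25) = 1 + j0.25 → |·| ≈ 1.0308, ∠ ≈ 14.04°
|T| = 0.25 · 1 / (1.0308) ≈ 0.24253
Gain = 20 log₁₀(0.24253) ≈ -12.30 dB

-12.3 dB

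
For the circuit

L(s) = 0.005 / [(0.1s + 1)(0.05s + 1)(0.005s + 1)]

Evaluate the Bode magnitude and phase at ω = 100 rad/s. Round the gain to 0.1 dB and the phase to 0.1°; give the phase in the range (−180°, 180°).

-81.2 dB, 170.5°

At ω = 100 rad/s:
pole (1 + j100·0.1) = 1 + j10 → |·| ≈ 10.05, ∠ ≈ 84.29°
pole (1 + j100·0.05) = 1 + j5 → |·| ≈ 5.099, ∠ ≈ 78.69°
pole (1 + j100·0.005) = 1 + j0.5 → |·| ≈ 1.118, ∠ ≈ 26.57°
|L| = 0.005 · 1 / (10.05 · 5.099 · 1.118) ≈ 8.7272e-05
Gain = 20 log₁₀(8.7272e-05) ≈ -81.18 dB
∠L = (0°) − (84.29° + 78.69° + 26.57°) = -189.55° ≡ 170.45° (principal value)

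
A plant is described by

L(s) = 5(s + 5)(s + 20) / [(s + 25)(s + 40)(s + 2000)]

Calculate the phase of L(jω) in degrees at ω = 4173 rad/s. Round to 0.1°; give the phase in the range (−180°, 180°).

At s = jω = j4173:
zero (s+5): 5 + j4173 → |·| = √(5²+4173²) = √17413954 ≈ 4173, ∠ = arctan(4173/5) ≈ 89.93°
zero (s+20): 20 + j4173 → |·| = √(20²+4173²) = √17414329 ≈ 4173, ∠ = arctan(4173/20) ≈ 89.73°
pole (s+25): 25 + j4173 → |·| = √(25²+4173²) = √17414554 ≈ 4173.1, ∠ = arctan(4173/25) ≈ 89.66°
pole (s+40): 40 + j4173 → |·| = √(40²+4173²) = √17415529 ≈ 4173.2, ∠ = arctan(4173/40) ≈ 89.45°
pole (s+2000): 2000 + j4173 → |·| = √(2000²+4173²) = √21413929 ≈ 4627.5, ∠ = arctan(4173/2000) ≈ 64.39°
∠L = 179.66° − 243.50° = -63.84°

-63.8°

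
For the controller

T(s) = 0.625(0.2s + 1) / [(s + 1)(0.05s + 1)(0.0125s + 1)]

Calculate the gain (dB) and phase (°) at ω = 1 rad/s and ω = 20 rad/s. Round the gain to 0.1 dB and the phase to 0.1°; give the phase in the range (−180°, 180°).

ω = 1: -6.9 dB, -37.3°; ω = 20: -21.1 dB, -70.2°

At ω = 1 rad/s:
zero (1 + j1·0.2) = 1 + j0.2 → |·| ≈ 1.0198, ∠ ≈ 11.31°
pole (1 + j1·1) = 1 + j1 → |·| ≈ 1.4142, ∠ ≈ 45.00°
pole (1 + j1·0.05) = 1 + j0.05 → |·| ≈ 1.0012, ∠ ≈ 2.86°
pole (1 + j1·0.0125) = 1 + j0.0125 → |·| ≈ 1.0001, ∠ ≈ 0.72°
|T| = 0.625 · 1.0198 / (1.4142 · 1.0012 · 1.0001) ≈ 0.45011
Gain = 20 log₁₀(0.45011) ≈ -6.93 dB
∠T = (11.31°) − (45.00° + 2.86° + 0.72°) = -37.27°

At ω = 20 rad/s:
zero (1 + j20·0.2) = 1 + j4 → |·| ≈ 4.1231, ∠ ≈ 75.96°
pole (1 + j20·1) = 1 + j20 → |·| ≈ 20.025, ∠ ≈ 87.14°
pole (1 + j20·0.05) = 1 + j1 → |·| ≈ 1.4142, ∠ ≈ 45.00°
pole (1 + j20·0.0125) = 1 + j0.25 → |·| ≈ 1.0308, ∠ ≈ 14.04°
|T| = 0.625 · 4.1231 / (20.025 · 1.4142 · 1.0308) ≈ 0.088277
Gain = 20 log₁₀(0.088277) ≈ -21.08 dB
∠T = (75.96°) − (87.14° + 45.00° + 14.04°) = -70.22°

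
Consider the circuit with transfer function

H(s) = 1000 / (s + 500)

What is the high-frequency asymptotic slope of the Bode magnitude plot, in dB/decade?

-20 dB/decade

Each pole contributes −20 dB/decade at high frequency; each zero contributes +20 dB/decade.
Net: 0 zero(s) − 1 pole(s) → -20 dB/decade.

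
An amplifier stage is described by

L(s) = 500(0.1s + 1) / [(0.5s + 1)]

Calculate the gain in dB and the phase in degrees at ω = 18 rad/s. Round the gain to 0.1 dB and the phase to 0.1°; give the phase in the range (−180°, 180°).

41.1 dB, -22.7°

At ω = 18 rad/s:
zero (1 + j18·0.1) = 1 + j1.8 → |·| ≈ 2.0591, ∠ ≈ 60.95°
pole (1 + j18·0.5) = 1 + j9 → |·| ≈ 9.0554, ∠ ≈ 83.66°
|L| = 500 · 2.0591 / (9.0554) ≈ 113.69
Gain = 20 log₁₀(113.69) ≈ 41.11 dB
∠L = (60.95°) − (83.66°) = -22.71°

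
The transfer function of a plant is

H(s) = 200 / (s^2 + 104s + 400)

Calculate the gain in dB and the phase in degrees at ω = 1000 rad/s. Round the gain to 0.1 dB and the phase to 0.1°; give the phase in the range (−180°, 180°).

-74.0 dB, -174.1°

Substitute s = j1000:
Numerator: 200 = 200 + j0
Denominator: (j1000)^2 + 104(j1000) + 400 = -999600 + j104000
|N| = √(200² + 0²) ≈ 200, ∠N ≈ 0.00°
|D| = √(999600² + 104000²) ≈ 1.005e+06, ∠D ≈ 174.06°
|H| = 200 / 1.005e+06 ≈ 0.000199
Gain = 20 log₁₀(0.000199) ≈ -74.02 dB
∠H = 0.00° − 174.06° = -174.06°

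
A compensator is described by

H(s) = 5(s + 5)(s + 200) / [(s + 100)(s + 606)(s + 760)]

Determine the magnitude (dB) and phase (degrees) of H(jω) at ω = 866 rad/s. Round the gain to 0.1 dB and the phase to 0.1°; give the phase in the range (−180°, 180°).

-48.8 dB, -20.5°

At s = jω = j866:
zero (s+5): 5 + j866 → |·| = √(5²+866²) = √749981 ≈ 866.01, ∠ = arctan(866/5) ≈ 89.67°
zero (s+200): 200 + j866 → |·| = √(200²+866²) = √789956 ≈ 888.79, ∠ = arctan(866/200) ≈ 77.00°
pole (s+100): 100 + j866 → |·| = √(100²+866²) = √759956 ≈ 871.75, ∠ = arctan(866/100) ≈ 83.41°
pole (s+606): 606 + j866 → |·| = √(606²+866²) = √1117192 ≈ 1057, ∠ = arctan(866/606) ≈ 55.02°
pole (s+760): 760 + j866 → |·| = √(760²+866²) = √1327556 ≈ 1152.2, ∠ = arctan(866/760) ≈ 48.73°
|H| = 5 · 7.697e+05 / 1.0617e+09 ≈ 0.0036248
Gain = 20 log₁₀(0.0036248) ≈ -48.81 dB
∠H = 166.67° − 187.16° = -20.49°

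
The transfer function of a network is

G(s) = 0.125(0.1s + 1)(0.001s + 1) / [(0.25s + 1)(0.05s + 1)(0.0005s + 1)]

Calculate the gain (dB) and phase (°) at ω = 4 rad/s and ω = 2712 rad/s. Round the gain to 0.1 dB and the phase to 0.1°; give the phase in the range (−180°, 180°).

ω = 4: -20.6 dB, -34.4°; ω = 2712: -64.0 dB, -73.5°

At ω = 4 rad/s:
zero (1 + j4·0.1) = 1 + j0.4 → |·| ≈ 1.077, ∠ ≈ 21.80°
zero (1 + j4·0.001) = 1 + j0.004 → |·| ≈ 1, ∠ ≈ 0.23°
pole (1 + j4·0.25) = 1 + j1 → |·| ≈ 1.4142, ∠ ≈ 45.00°
pole (1 + j4·0.05) = 1 + j0.2 → |·| ≈ 1.0198, ∠ ≈ 11.31°
pole (1 + j4·0.0005) = 1 + j0.002 → |·| ≈ 1, ∠ ≈ 0.11°
|G| = 0.125 · 1.077 · 1 / (1.4142 · 1.0198 · 1) ≈ 0.093347
Gain = 20 log₁₀(0.093347) ≈ -20.60 dB
∠G = (21.80° + 0.23°) − (45.00° + 11.31° + 0.11°) = -34.39°

At ω = 2712 rad/s:
zero (1 + j2712·0.1) = 1 + j271.2 → |·| ≈ 271.2, ∠ ≈ 89.79°
zero (1 + j2712·0.001) = 1 + j2.712 → |·| ≈ 2.8905, ∠ ≈ 69.76°
pole (1 + j2712·0.25) = 1 + j678 → |·| ≈ 678, ∠ ≈ 89.92°
pole (1 + j2712·0.05) = 1 + j135.6 → |·| ≈ 135.6, ∠ ≈ 89.58°
pole (1 + j2712·0.0005) = 1 + j1.356 → |·| ≈ 1.6849, ∠ ≈ 53.59°
|G| = 0.125 · 271.2 · 2.8905 / (678 · 135.6 · 1.6849) ≈ 0.00063257
Gain = 20 log₁₀(0.00063257) ≈ -63.98 dB
∠G = (89.79° + 69.76°) − (89.92° + 89.58° + 53.59°) = -73.54°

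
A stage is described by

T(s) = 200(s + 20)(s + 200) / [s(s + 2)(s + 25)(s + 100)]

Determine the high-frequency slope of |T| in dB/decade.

Each pole contributes −20 dB/decade at high frequency; each zero contributes +20 dB/decade.
Net: 2 zero(s) − 4 pole(s) → -40 dB/decade.

-40 dB/decade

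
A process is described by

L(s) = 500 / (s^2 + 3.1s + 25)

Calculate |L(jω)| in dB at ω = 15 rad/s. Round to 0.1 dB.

7.7 dB

At s = jω = j15:
quadratic: (j15)² + 3.1·j15 + 25 = -200 + j46.5 → |·| ≈ 205.33, ∠ ≈ 166.91°
|L| = 500 / 205.33 ≈ 2.4351
Gain = 20 log₁₀(2.4351) ≈ 7.73 dB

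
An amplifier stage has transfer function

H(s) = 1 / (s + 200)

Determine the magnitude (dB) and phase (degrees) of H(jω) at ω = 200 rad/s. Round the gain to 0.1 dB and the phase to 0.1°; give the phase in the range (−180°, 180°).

-49.0 dB, -45.0°

Substitute s = j200:
Numerator: 1 = 1 + j0
Denominator: (j200) + 200 = 200 + j200
|N| = √(1² + 0²) ≈ 1, ∠N ≈ 0.00°
|D| = √(200² + 200²) ≈ 282.84, ∠D ≈ 45.00°
|H| = 1 / 282.84 ≈ 0.0035356
Gain = 20 log₁₀(0.0035356) ≈ -49.03 dB
∠H = 0.00° − 45.00° = -45.00°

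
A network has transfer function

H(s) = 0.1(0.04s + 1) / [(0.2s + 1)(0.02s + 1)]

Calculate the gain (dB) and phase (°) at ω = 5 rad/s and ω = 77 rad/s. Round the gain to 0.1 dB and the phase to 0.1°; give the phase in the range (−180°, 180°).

ω = 5: -22.9 dB, -39.4°; ω = 77: -38.8 dB, -71.3°

At ω = 5 rad/s:
zero (1 + j5·0.04) = 1 + j0.2 → |·| ≈ 1.0198, ∠ ≈ 11.31°
pole (1 + j5·0.2) = 1 + j1 → |·| ≈ 1.4142, ∠ ≈ 45.00°
pole (1 + j5·0.02) = 1 + j0.1 → |·| ≈ 1.005, ∠ ≈ 5.71°
|H| = 0.1 · 1.0198 / (1.4142 · 1.005) ≈ 0.071753
Gain = 20 log₁₀(0.071753) ≈ -22.88 dB
∠H = (11.31°) − (45.00° + 5.71°) = -39.40°

At ω = 77 rad/s:
zero (1 + j77·0.04) = 1 + j3.08 → |·| ≈ 3.2383, ∠ ≈ 72.01°
pole (1 + j77·0.2) = 1 + j15.4 → |·| ≈ 15.432, ∠ ≈ 86.28°
pole (1 + j77·0.02) = 1 + j1.54 → |·| ≈ 1.8362, ∠ ≈ 57.00°
|H| = 0.1 · 3.2383 / (15.432 · 1.8362) ≈ 0.011428
Gain = 20 log₁₀(0.011428) ≈ -38.84 dB
∠H = (72.01°) − (86.28° + 57.00°) = -71.27°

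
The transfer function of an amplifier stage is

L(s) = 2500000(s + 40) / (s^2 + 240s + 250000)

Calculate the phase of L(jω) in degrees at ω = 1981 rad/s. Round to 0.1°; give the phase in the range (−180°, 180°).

-83.8°

At s = jω = j1981:
zero (s+40): 40 + j1981 → |·| = √(40²+1981²) = √3925961 ≈ 1981.4, ∠ = arctan(1981/40) ≈ 88.84°
quadratic: (j1981)² + 240·j1981 + 250000 = -3674361 + j475440 → |·| ≈ 3.705e+06, ∠ ≈ 172.63°
∠L = 88.84° − 172.63° = -83.79°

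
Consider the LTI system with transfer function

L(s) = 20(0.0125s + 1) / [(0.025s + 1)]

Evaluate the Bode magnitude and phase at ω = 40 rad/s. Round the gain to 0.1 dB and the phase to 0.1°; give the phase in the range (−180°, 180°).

24.0 dB, -18.4°

At ω = 40 rad/s:
zero (1 + j40·0.0125) = 1 + j0.5 → |·| ≈ 1.118, ∠ ≈ 26.57°
pole (1 + j40·0.025) = 1 + j1 → |·| ≈ 1.4142, ∠ ≈ 45.00°
|L| = 20 · 1.118 / (1.4142) ≈ 15.811
Gain = 20 log₁₀(15.811) ≈ 23.98 dB
∠L = (26.57°) − (45.00°) = -18.43°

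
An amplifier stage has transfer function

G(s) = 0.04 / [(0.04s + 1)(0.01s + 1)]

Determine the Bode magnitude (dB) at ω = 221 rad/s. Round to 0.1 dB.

-54.6 dB

At ω = 221 rad/s:
pole (1 + j221·0.04) = 1 + j8.84 → |·| ≈ 8.8964, ∠ ≈ 83.55°
pole (1 + j221·0.01) = 1 + j2.21 → |·| ≈ 2.4257, ∠ ≈ 65.65°
|G| = 0.04 · 1 / (8.8964 · 2.4257) ≈ 0.0018536
Gain = 20 log₁₀(0.0018536) ≈ -54.64 dB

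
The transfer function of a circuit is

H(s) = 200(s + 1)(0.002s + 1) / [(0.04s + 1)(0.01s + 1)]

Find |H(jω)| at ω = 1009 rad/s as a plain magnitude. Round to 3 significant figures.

1.11e+03

At ω = 1009 rad/s:
zero (1 + j1009·1) = 1 + j1009 → |·| ≈ 1009, ∠ ≈ 89.94°
zero (1 + j1009·0.002) = 1 + j2.018 → |·| ≈ 2.2522, ∠ ≈ 63.64°
pole (1 + j1009·0.04) = 1 + j40.36 → |·| ≈ 40.372, ∠ ≈ 88.58°
pole (1 + j1009·0.01) = 1 + j10.09 → |·| ≈ 10.139, ∠ ≈ 84.34°
|H| = 200 · 1009 · 2.2522 / (40.372 · 10.139) ≈ 1110.3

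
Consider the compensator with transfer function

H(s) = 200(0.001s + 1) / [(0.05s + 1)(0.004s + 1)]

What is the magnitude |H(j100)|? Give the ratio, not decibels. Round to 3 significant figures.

36.6

At ω = 100 rad/s:
zero (1 + j100·0.001) = 1 + j0.1 → |·| ≈ 1.005, ∠ ≈ 5.71°
pole (1 + j100·0.05) = 1 + j5 → |·| ≈ 5.099, ∠ ≈ 78.69°
pole (1 + j100·0.004) = 1 + j0.4 → |·| ≈ 1.077, ∠ ≈ 21.80°
|H| = 200 · 1.005 / (5.099 · 1.077) ≈ 36.601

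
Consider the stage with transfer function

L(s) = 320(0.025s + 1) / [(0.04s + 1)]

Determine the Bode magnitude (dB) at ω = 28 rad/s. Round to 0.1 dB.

At ω = 28 rad/s:
zero (1 + j28·0.025) = 1 + j0.7 → |·| ≈ 1.2207, ∠ ≈ 34.99°
pole (1 + j28·0.04) = 1 + j1.12 → |·| ≈ 1.5015, ∠ ≈ 48.24°
|L| = 320 · 1.2207 / (1.5015) ≈ 260.16
Gain = 20 log₁₀(260.16) ≈ 48.30 dB

48.3 dB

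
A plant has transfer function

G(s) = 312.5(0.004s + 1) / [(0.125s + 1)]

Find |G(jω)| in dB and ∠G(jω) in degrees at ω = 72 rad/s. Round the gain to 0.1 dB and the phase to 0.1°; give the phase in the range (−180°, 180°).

31.1 dB, -67.6°

At ω = 72 rad/s:
zero (1 + j72·0.004) = 1 + j0.288 → |·| ≈ 1.0406, ∠ ≈ 16.07°
pole (1 + j72·0.125) = 1 + j9 → |·| ≈ 9.0554, ∠ ≈ 83.66°
|G| = 312.5 · 1.0406 / (9.0554) ≈ 35.911
Gain = 20 log₁₀(35.911) ≈ 31.10 dB
∠G = (16.07°) − (83.66°) = -67.59°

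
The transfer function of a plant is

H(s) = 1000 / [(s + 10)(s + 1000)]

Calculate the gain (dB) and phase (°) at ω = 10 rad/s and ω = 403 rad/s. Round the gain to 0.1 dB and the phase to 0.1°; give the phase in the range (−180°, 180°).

At s = jω = j10:
pole (s+10): 10 + j10 → |·| = √(10²+10²) = √200 ≈ 14.142, ∠ = arctan(10/10) ≈ 45.00°
pole (s+1000): 1000 + j10 → |·| = √(1000²+10²) = √1000100 ≈ 1000, ∠ = arctan(10/1000) ≈ 0.57°
|H| = 1000 / 14142 ≈ 0.070711
Gain = 20 log₁₀(0.070711) ≈ -23.01 dB
∠H = 0.00° − 45.57° = -45.57°

At s = jω = j403:
pole (s+10): 10 + j403 → |·| = √(10²+403²) = √162509 ≈ 403.12, ∠ = arctan(403/10) ≈ 88.58°
pole (s+1000): 1000 + j403 → |·| = √(1000²+403²) = √1162409 ≈ 1078.2, ∠ = arctan(403/1000) ≈ 21.95°
|H| = 1000 / 4.3464e+05 ≈ 0.0023008
Gain = 20 log₁₀(0.0023008) ≈ -52.76 dB
∠H = 0.00° − 110.53° = -110.53°

ω = 10: -23.0 dB, -45.6°; ω = 403: -52.8 dB, -110.5°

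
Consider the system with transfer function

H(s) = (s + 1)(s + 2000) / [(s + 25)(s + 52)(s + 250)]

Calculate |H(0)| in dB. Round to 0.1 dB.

-44.2 dB

H(0) = 1·1·2000 / (25·52·250) ≈ 0.0061538
20 log₁₀(0.0061538) ≈ -44.22 dB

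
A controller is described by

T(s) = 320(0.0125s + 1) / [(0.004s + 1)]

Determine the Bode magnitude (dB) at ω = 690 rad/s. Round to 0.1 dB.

At ω = 690 rad/s:
zero (1 + j690·0.0125) = 1 + j8.625 → |·| ≈ 8.6828, ∠ ≈ 83.39°
pole (1 + j690·0.004) = 1 + j2.76 → |·| ≈ 2.9356, ∠ ≈ 70.08°
|T| = 320 · 8.6828 / (2.9356) ≈ 946.48
Gain = 20 log₁₀(946.48) ≈ 59.52 dB

59.5 dB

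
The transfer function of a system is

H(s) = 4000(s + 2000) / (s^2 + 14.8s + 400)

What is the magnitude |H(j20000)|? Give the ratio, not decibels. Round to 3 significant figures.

0.201

At s = jω = j20000:
zero (s+2000): 2000 + j20000 → |·| = √(2000²+20000²) = √404000000 ≈ 20100, ∠ = arctan(20000/2000) ≈ 84.29°
quadratic: (j20000)² + 14.8·j20000 + 400 = -399999600 + j296000 → |·| ≈ 4e+08, ∠ ≈ 179.96°
|H| = 4000 · 20100 / 4e+08 ≈ 0.201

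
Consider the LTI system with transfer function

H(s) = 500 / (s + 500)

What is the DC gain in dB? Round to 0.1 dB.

H(0) = 500 / 500 = 1
20 log₁₀(1) ≈ 0.00 dB

0.0 dB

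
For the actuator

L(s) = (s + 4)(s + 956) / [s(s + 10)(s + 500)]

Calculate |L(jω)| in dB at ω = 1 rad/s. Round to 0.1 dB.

At s = jω = j1:
zero (s+4): 4 + j1 → |·| = √(4²+1²) = √17 ≈ 4.1231, ∠ = arctan(1/4) ≈ 14.04°
zero (s+956): 956 + j1 → |·| = √(956²+1²) = √913937 ≈ 956, ∠ = arctan(1/956) ≈ 0.06°
pole (s+10): 10 + j1 → |·| = √(10²+1²) = √101 ≈ 10.05, ∠ = arctan(1/10) ≈ 5.71°
pole (s+500): 500 + j1 → |·| = √(500²+1²) = √250001 ≈ 500, ∠ = arctan(1/500) ≈ 0.11°
pole at origin: |s| = 1, ∠ = 90.00° (in denominator)
|L| = 1 · 3941.7 / 5025 ≈ 0.78442
Gain = 20 log₁₀(0.78442) ≈ -2.11 dB

-2.1 dB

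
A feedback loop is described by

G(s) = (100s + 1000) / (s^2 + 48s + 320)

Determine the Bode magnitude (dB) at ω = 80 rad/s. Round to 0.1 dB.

Substitute s = j80:
Numerator: 100(j80) + 1000 = 1000 + j8000
Denominator: (j80)^2 + 48(j80) + 320 = -6080 + j3840
|N| = √(1000² + 8000²) ≈ 8062.3, ∠N ≈ 82.87°
|D| = √(6080² + 3840²) ≈ 7191.1, ∠D ≈ 147.72°
|G| = 8062.3 / 7191.1 ≈ 1.1211
Gain = 20 log₁₀(1.1211) ≈ 0.99 dB

1.0 dB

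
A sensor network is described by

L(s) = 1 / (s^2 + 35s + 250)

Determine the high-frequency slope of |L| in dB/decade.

-40 dB/decade

Each pole contributes −20 dB/decade at high frequency; each zero contributes +20 dB/decade.
Net: 0 zero(s) − 2 pole(s) → -40 dB/decade.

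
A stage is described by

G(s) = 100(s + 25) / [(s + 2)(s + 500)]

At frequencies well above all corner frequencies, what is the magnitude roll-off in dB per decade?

-20 dB/decade

Each pole contributes −20 dB/decade at high frequency; each zero contributes +20 dB/decade.
Net: 1 zero(s) − 2 pole(s) → -20 dB/decade.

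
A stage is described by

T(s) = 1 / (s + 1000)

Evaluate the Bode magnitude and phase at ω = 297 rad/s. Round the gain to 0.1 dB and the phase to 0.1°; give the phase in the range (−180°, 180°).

-60.4 dB, -16.5°

Substitute s = j297:
Numerator: 1 = 1 + j0
Denominator: (j297) + 1000 = 1000 + j297
|N| = √(1² + 0²) ≈ 1, ∠N ≈ 0.00°
|D| = √(1000² + 297²) ≈ 1043.2, ∠D ≈ 16.54°
|T| = 1 / 1043.2 ≈ 0.00095859
Gain = 20 log₁₀(0.00095859) ≈ -60.37 dB
∠T = 0.00° − 16.54° = -16.54°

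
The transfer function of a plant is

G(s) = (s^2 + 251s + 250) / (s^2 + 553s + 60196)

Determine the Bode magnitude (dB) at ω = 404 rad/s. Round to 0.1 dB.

Substitute s = j404:
Numerator: (j404)^2 + 251(j404) + 250 = -162966 + j101404
Denominator: (j404)^2 + 553(j404) + 60196 = -103020 + j223412
|N| = √(162966² + 101404²) ≈ 1.9194e+05, ∠N ≈ 148.11°
|D| = √(103020² + 223412²) ≈ 2.4602e+05, ∠D ≈ 114.76°
|G| = 1.9194e+05 / 2.4602e+05 ≈ 0.78018
Gain = 20 log₁₀(0.78018) ≈ -2.16 dB

-2.2 dB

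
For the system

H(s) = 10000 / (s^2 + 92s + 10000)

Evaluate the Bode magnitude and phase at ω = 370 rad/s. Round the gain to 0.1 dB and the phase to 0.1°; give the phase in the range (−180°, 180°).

-22.4 dB, -165.0°

At s = jω = j370:
quadratic: (j370)² + 92·j370 + 10000 = -126900 + j34040 → |·| ≈ 1.3139e+05, ∠ ≈ 164.98°
|H| = 10000 / 1.3139e+05 ≈ 0.076109
Gain = 20 log₁₀(0.076109) ≈ -22.37 dB
∠H = 0.00° − 164.98° = -164.98°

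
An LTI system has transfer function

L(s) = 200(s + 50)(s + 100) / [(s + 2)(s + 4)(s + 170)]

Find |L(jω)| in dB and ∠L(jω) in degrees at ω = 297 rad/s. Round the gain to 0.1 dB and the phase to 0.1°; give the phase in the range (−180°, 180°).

At s = jω = j297:
zero (s+50): 50 + j297 → |·| = √(50²+297²) = √90709 ≈ 301.18, ∠ = arctan(297/50) ≈ 80.44°
zero (s+100): 100 + j297 → |·| = √(100²+297²) = √98209 ≈ 313.38, ∠ = arctan(297/100) ≈ 71.39°
pole (s+2): 2 + j297 → |·| = √(2²+297²) = √88213 ≈ 297.01, ∠ = arctan(297/2) ≈ 89.61°
pole (s+4): 4 + j297 → |·| = √(4²+297²) = √88225 ≈ 297.03, ∠ = arctan(297/4) ≈ 89.23°
pole (s+170): 170 + j297 → |·| = √(170²+297²) = √117109 ≈ 342.21, ∠ = arctan(297/170) ≈ 60.21°
|L| = 200 · 94384 / 3.019e+07 ≈ 0.62527
Gain = 20 log₁₀(0.62527) ≈ -4.08 dB
∠L = 151.83° − 239.05° = -87.22°

-4.1 dB, -87.2°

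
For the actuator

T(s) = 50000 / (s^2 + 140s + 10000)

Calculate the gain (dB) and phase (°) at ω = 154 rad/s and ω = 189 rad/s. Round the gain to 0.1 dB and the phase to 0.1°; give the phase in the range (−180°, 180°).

At s = jω = j154:
quadratic: (j154)² + 140·j154 + 10000 = -13716 + j21560 → |·| ≈ 25553, ∠ ≈ 122.46°
|T| = 50000 / 25553 ≈ 1.9567
Gain = 20 log₁₀(1.9567) ≈ 5.83 dB
∠T = 0.00° − 122.46° = -122.46°

At s = jω = j189:
quadratic: (j189)² + 140·j189 + 10000 = -25721 + j26460 → |·| ≈ 36901, ∠ ≈ 134.19°
|T| = 50000 / 36901 ≈ 1.355
Gain = 20 log₁₀(1.355) ≈ 2.64 dB
∠T = 0.00° − 134.19° = -134.19°

ω = 154: 5.8 dB, -122.5°; ω = 189: 2.6 dB, -134.2°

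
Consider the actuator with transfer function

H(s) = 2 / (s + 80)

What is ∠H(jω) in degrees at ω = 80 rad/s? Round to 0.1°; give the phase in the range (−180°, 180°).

At s = jω = j80:
pole (s+80): 80 + j80 → |·| = √(80²+80²) = √12800 ≈ 113.14, ∠ = arctan(80/80) ≈ 45.00°
∠H = 0.00° − 45.00° = -45.00°

-45.0°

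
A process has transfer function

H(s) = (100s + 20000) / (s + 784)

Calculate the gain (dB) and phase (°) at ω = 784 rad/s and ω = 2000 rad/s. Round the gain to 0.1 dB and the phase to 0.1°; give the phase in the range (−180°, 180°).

ω = 784: 37.3 dB, 30.7°; ω = 2000: 39.4 dB, 15.7°

Substitute s = j784:
Numerator: 100(j784) + 20000 = 20000 + j78400
Denominator: (j784) + 784 = 784 + j784
|N| = √(20000² + 78400²) ≈ 80911, ∠N ≈ 75.69°
|D| = √(784² + 784²) ≈ 1108.7, ∠D ≈ 45.00°
|H| = 80911 / 1108.7 ≈ 72.978
Gain = 20 log₁₀(72.978) ≈ 37.26 dB
∠H = 75.69° − 45.00° = 30.69°

Substitute s = j2000:
Numerator: 100(j2000) + 20000 = 20000 + j200000
Denominator: (j2000) + 784 = 784 + j2000
|N| = √(20000² + 200000²) ≈ 2.01e+05, ∠N ≈ 84.29°
|D| = √(784² + 2000²) ≈ 2148.2, ∠D ≈ 68.59°
|H| = 2.01e+05 / 2148.2 ≈ 93.567
Gain = 20 log₁₀(93.567) ≈ 39.42 dB
∠H = 84.29° − 68.59° = 15.70°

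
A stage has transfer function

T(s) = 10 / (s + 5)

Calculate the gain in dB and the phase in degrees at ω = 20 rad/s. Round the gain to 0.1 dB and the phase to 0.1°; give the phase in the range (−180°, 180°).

At s = jω = j20:
pole (s+5): 5 + j20 → |·| = √(5²+20²) = √425 ≈ 20.616, ∠ = arctan(20/5) ≈ 75.96°
|T| = 10 / 20.616 ≈ 0.48506
Gain = 20 log₁₀(0.48506) ≈ -6.28 dB
∠T = 0.00° − 75.96° = -75.96°

-6.3 dB, -76.0°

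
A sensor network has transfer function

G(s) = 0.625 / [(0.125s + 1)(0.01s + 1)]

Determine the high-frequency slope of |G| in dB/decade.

Each pole contributes −20 dB/decade at high frequency; each zero contributes +20 dB/decade.
Net: 0 zero(s) − 2 pole(s) → -40 dB/decade.

-40 dB/decade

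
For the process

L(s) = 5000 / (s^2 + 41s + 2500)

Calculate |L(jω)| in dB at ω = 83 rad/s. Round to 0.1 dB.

At s = jω = j83:
quadratic: (j83)² + 41·j83 + 2500 = -4389 + j3403 → |·| ≈ 5553.7, ∠ ≈ 142.21°
|L| = 5000 / 5553.7 ≈ 0.9003
Gain = 20 log₁₀(0.9003) ≈ -0.91 dB

-0.9 dB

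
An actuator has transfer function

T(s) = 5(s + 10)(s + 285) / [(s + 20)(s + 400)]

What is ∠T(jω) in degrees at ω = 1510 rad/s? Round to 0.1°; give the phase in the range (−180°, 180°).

At s = jω = j1510:
zero (s+10): 10 + j1510 → |·| = √(10²+1510²) = √2280200 ≈ 1510, ∠ = arctan(1510/10) ≈ 89.62°
zero (s+285): 285 + j1510 → |·| = √(285²+1510²) = √2361325 ≈ 1536.7, ∠ = arctan(1510/285) ≈ 79.31°
pole (s+20): 20 + j1510 → |·| = √(20²+1510²) = √2280500 ≈ 1510.1, ∠ = arctan(1510/20) ≈ 89.24°
pole (s+400): 400 + j1510 → |·| = √(400²+1510²) = √2440100 ≈ 1562.1, ∠ = arctan(1510/400) ≈ 75.16°
∠T = 168.93° − 164.40° = 4.53°

4.5°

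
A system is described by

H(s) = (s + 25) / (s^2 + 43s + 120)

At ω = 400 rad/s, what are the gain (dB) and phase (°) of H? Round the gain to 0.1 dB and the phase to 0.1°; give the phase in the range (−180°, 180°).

Substitute s = j400:
Numerator: (j400) + 25 = 25 + j400
Denominator: (j400)^2 + 43(j400) + 120 = -159880 + j17200
|N| = √(25² + 400²) ≈ 400.78, ∠N ≈ 86.42°
|D| = √(159880² + 17200²) ≈ 1.608e+05, ∠D ≈ 173.86°
|H| = 400.78 / 1.608e+05 ≈ 0.0024924
Gain = 20 log₁₀(0.0024924) ≈ -52.07 dB
∠H = 86.42° − 173.86° = -87.44°

-52.1 dB, -87.4°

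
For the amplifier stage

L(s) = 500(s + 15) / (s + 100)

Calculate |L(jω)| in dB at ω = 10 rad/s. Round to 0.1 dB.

At s = jω = j10:
zero (s+15): 15 + j10 → |·| = √(15²+10²) = √325 ≈ 18.028, ∠ = arctan(10/15) ≈ 33.69°
pole (s+100): 100 + j10 → |·| = √(100²+10²) = √10100 ≈ 100.5, ∠ = arctan(10/100) ≈ 5.71°
|L| = 500 · 18.028 / 100.5 ≈ 89.692
Gain = 20 log₁₀(89.692) ≈ 39.06 dB

39.1 dB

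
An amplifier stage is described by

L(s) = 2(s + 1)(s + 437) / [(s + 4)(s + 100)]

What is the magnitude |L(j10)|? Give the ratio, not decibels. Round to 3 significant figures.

8.12

At s = jω = j10:
zero (s+1): 1 + j10 → |·| = √(1²+10²) = √101 ≈ 10.05, ∠ = arctan(10/1) ≈ 84.29°
zero (s+437): 437 + j10 → |·| = √(437²+10²) = √191069 ≈ 437.11, ∠ = arctan(10/437) ≈ 1.31°
pole (s+4): 4 + j10 → |·| = √(4²+10²) = √116 ≈ 10.77, ∠ = arctan(10/4) ≈ 68.20°
pole (s+100): 100 + j10 → |·| = √(100²+10²) = √10100 ≈ 100.5, ∠ = arctan(10/100) ≈ 5.71°
|L| = 2 · 4393 / 1082.4 ≈ 8.1171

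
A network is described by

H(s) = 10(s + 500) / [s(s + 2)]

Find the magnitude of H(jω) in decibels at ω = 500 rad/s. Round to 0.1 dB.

At s = jω = j500:
zero (s+500): 500 + j500 → |·| = √(500²+500²) = √500000 ≈ 707.11, ∠ = arctan(500/500) ≈ 45.00°
pole (s+2): 2 + j500 → |·| = √(2²+500²) = √250004 ≈ 500, ∠ = arctan(500/2) ≈ 89.77°
pole at origin: |s| = 500, ∠ = 90.00° (in denominator)
|H| = 10 · 707.11 / 2.5e+05 ≈ 0.028284
Gain = 20 log₁₀(0.028284) ≈ -30.97 dB

-31.0 dB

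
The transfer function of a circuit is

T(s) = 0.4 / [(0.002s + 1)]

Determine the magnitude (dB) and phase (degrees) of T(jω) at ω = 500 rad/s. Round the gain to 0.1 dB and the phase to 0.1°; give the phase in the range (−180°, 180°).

At ω = 500 rad/s:
pole (1 + j500·0.002) = 1 + j1 → |·| ≈ 1.4142, ∠ ≈ 45.00°
|T| = 0.4 · 1 / (1.4142) ≈ 0.28285
Gain = 20 log₁₀(0.28285) ≈ -10.97 dB
∠T = (0°) − (45.00°) = -45.00°

-11.0 dB, -45.0°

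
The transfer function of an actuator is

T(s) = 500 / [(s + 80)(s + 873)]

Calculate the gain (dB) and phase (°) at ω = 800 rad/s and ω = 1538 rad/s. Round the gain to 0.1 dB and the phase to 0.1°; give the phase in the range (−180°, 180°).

At s = jω = j800:
pole (s+80): 80 + j800 → |·| = √(80²+800²) = √646400 ≈ 803.99, ∠ = arctan(800/80) ≈ 84.29°
pole (s+873): 873 + j800 → |·| = √(873²+800²) = √1402129 ≈ 1184.1, ∠ = arctan(800/873) ≈ 42.50°
|T| = 500 / 9.52e+05 ≈ 0.00052521
Gain = 20 log₁₀(0.00052521) ≈ -65.59 dB
∠T = 0.00° − 126.79° = -126.79°

At s = jω = j1538:
pole (s+80): 80 + j1538 → |·| = √(80²+1538²) = √2371844 ≈ 1540.1, ∠ = arctan(1538/80) ≈ 87.02°
pole (s+873): 873 + j1538 → |·| = √(873²+1538²) = √3127573 ≈ 1768.5, ∠ = arctan(1538/873) ≈ 60.42°
|T| = 500 / 2.7237e+06 ≈ 0.00018357
Gain = 20 log₁₀(0.00018357) ≈ -74.72 dB
∠T = 0.00° − 147.44° = -147.44°

ω = 800: -65.6 dB, -126.8°; ω = 1538: -74.7 dB, -147.4°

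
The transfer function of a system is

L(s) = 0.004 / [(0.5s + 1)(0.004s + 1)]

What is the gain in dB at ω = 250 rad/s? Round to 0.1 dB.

At ω = 250 rad/s:
pole (1 + j250·0.5) = 1 + j125 → |·| ≈ 125, ∠ ≈ 89.54°
pole (1 + j250·0.004) = 1 + j1 → |·| ≈ 1.4142, ∠ ≈ 45.00°
|L| = 0.004 · 1 / (125 · 1.4142) ≈ 2.2628e-05
Gain = 20 log₁₀(2.2628e-05) ≈ -92.91 dB

-92.9 dB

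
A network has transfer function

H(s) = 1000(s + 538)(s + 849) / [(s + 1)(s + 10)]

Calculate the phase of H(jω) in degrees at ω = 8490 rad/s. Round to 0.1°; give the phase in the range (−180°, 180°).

At s = jω = j8490:
zero (s+538): 538 + j8490 → |·| = √(538²+8490²) = √72369544 ≈ 8507, ∠ = arctan(8490/538) ≈ 86.37°
zero (s+849): 849 + j8490 → |·| = √(849²+8490²) = √72800901 ≈ 8532.3, ∠ = arctan(8490/849) ≈ 84.29°
pole (s+1): 1 + j8490 → |·| = √(1²+8490²) = √72080101 ≈ 8490, ∠ = arctan(8490/1) ≈ 89.99°
pole (s+10): 10 + j8490 → |·| = √(10²+8490²) = √72080200 ≈ 8490, ∠ = arctan(8490/10) ≈ 89.93°
∠H = 170.66° − 179.92° = -9.26°

-9.3°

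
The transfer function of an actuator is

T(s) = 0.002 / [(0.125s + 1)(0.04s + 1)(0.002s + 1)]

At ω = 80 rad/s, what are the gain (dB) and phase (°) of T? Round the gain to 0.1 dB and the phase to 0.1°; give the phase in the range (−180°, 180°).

-84.6 dB, -166.0°

At ω = 80 rad/s:
pole (1 + j80·0.125) = 1 + j10 → |·| ≈ 10.05, ∠ ≈ 84.29°
pole (1 + j80·0.04) = 1 + j3.2 → |·| ≈ 3.3526, ∠ ≈ 72.65°
pole (1 + j80·0.002) = 1 + j0.16 → |·| ≈ 1.0127, ∠ ≈ 9.09°
|T| = 0.002 · 1 / (10.05 · 3.3526 · 1.0127) ≈ 5.8614e-05
Gain = 20 log₁₀(5.8614e-05) ≈ -84.64 dB
∠T = (0°) − (84.29° + 72.65° + 9.09°) = -166.03°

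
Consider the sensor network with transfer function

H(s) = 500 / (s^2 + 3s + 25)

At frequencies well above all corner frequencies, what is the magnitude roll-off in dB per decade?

Each pole contributes −20 dB/decade at high frequency; each zero contributes +20 dB/decade.
Net: 0 zero(s) − 2 pole(s) → -40 dB/decade.

-40 dB/decade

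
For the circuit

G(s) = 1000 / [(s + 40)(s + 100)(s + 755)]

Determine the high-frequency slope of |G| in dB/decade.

Each pole contributes −20 dB/decade at high frequency; each zero contributes +20 dB/decade.
Net: 0 zero(s) − 3 pole(s) → -60 dB/decade.

-60 dB/decade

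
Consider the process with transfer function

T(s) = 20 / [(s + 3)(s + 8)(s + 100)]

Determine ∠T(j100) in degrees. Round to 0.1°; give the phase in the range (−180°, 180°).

141.3°

At s = jω = j100:
pole (s+3): 3 + j100 → |·| = √(3²+100²) = √10009 ≈ 100.04, ∠ = arctan(100/3) ≈ 88.28°
pole (s+8): 8 + j100 → |·| = √(8²+100²) = √10064 ≈ 100.32, ∠ = arctan(100/8) ≈ 85.43°
pole (s+100): 100 + j100 → |·| = √(100²+100²) = √20000 ≈ 141.42, ∠ = arctan(100/100) ≈ 45.00°
∠T = 0.00° − 218.71° = -218.71° ≡ 141.29° (principal value)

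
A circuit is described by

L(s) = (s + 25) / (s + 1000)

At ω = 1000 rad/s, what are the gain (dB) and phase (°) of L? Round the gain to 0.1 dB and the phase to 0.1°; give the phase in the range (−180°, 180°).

Substitute s = j1000:
Numerator: (j1000) + 25 = 25 + j1000
Denominator: (j1000) + 1000 = 1000 + j1000
|N| = √(25² + 1000²) ≈ 1000.3, ∠N ≈ 88.57°
|D| = √(1000² + 1000²) ≈ 1414.2, ∠D ≈ 45.00°
|L| = 1000.3 / 1414.2 ≈ 0.70733
Gain = 20 log₁₀(0.70733) ≈ -3.01 dB
∠L = 88.57° − 45.00° = 43.57°

-3.0 dB, 43.6°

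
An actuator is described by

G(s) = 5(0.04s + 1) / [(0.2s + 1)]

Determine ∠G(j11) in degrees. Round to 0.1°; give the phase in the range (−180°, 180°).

At ω = 11 rad/s:
zero (1 + j11·0.04) = 1 + j0.44 → |·| ≈ 1.0925, ∠ ≈ 23.75°
pole (1 + j11·0.2) = 1 + j2.2 → |·| ≈ 2.4166, ∠ ≈ 65.56°
∠G = (23.75°) − (65.56°) = -41.81°

-41.8°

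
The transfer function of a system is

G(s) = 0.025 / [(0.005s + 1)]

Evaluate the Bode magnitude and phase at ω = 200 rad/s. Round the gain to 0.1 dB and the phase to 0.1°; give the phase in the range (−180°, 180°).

At ω = 200 rad/s:
pole (1 + j200·0.005) = 1 + j1 → |·| ≈ 1.4142, ∠ ≈ 45.00°
|G| = 0.025 · 1 / (1.4142) ≈ 0.017678
Gain = 20 log₁₀(0.017678) ≈ -35.05 dB
∠G = (0°) − (45.00°) = -45.00°

-35.1 dB, -45.0°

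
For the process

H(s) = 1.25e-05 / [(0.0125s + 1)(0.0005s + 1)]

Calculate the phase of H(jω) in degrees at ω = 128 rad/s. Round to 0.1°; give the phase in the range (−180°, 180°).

-61.7°

At ω = 128 rad/s:
pole (1 + j128·0.0125) = 1 + j1.6 → |·| ≈ 1.8868, ∠ ≈ 57.99°
pole (1 + j128·0.0005) = 1 + j0.064 → |·| ≈ 1.002, ∠ ≈ 3.66°
∠H = (0°) − (57.99° + 3.66°) = -61.65°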